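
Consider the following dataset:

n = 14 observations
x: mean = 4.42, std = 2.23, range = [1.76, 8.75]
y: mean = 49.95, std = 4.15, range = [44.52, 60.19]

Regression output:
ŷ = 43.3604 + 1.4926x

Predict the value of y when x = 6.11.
ŷ = 52.4802

To predict y for x = 6.11, substitute into the regression equation:

ŷ = 43.3604 + 1.4926 × 6.11
ŷ = 43.3604 + 9.1198
ŷ = 52.4802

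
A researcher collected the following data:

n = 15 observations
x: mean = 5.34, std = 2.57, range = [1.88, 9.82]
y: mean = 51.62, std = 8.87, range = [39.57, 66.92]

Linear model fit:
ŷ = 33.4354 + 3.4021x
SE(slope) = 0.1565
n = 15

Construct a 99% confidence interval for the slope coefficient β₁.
The 99% CI for β₁ is (2.9307, 3.8735)

Confidence interval for the slope:

The 99% CI for β₁ is: β̂₁ ± t*(α/2, n-2) × SE(β̂₁)

Step 1: Find critical t-value
- Confidence level = 0.99
- Degrees of freedom = n - 2 = 15 - 2 = 13
- t*(α/2, 13) = 3.0123

Step 2: Calculate margin of error
Margin = 3.0123 × 0.1565 = 0.4714

Step 3: Construct interval
CI = 3.4021 ± 0.4714
CI = (2.9307, 3.8735)

Interpretation: intervals built this way capture the true β₁ in 99% of repeated samples; here the plausible range for the per-unit effect of x on y is 2.9307 to 3.8735.
Both endpoints are positive, so the data support a genuinely positive slope at this confidence level.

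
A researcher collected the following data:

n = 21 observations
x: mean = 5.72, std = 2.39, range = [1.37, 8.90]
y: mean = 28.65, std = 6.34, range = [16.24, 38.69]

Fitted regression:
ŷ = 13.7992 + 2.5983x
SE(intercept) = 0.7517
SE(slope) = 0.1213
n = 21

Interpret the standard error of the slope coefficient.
SE(β̂₁) = 0.1213 is the estimated standard deviation of the slope estimate across repeated samples; relative to β̂₁ = 2.5983 that is 4.7%, a precise estimate.

SE(β̂₁) = s / √Sxx, where s is the residual standard deviation and Sxx = Σ(x − x̄)². It is the yardstick for how far β̂₁ = 2.5983 could plausibly be from the true slope.

Relative precision:
- SE / |β̂₁| = 0.1213 / 2.5983 = 4.7%
- Rule of thumb (under 20%: precise; 20% to under 50%: moderately precise; 50% or more: imprecise) → precise

Link to interval estimation: a confidence interval for β₁ is β̂₁ ± t* × 0.1213, so SE sets the half-width per unit of t*.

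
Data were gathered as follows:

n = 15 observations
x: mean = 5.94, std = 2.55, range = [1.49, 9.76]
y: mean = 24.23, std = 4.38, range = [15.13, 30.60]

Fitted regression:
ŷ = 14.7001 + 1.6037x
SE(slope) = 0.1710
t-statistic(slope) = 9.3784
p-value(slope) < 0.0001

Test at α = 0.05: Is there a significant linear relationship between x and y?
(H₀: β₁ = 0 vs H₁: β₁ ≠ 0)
p-value < 0.0001 < α = 0.05, so we reject H₀. The relationship is significant.

Hypothesis test for the slope coefficient:

H₀: β₁ = 0 (no linear relationship)
H₁: β₁ ≠ 0 (linear relationship exists)

Test statistic: t = β̂₁ / SE(β̂₁) = 1.6037 / 0.1710 = 9.3784

With df = 13, the two-sided p-value for |t| = 9.3784 is <0.0001.

Decision rule: reject H₀ if p-value < α.
p-value < 0.0001 < α = 0.05 → reject H₀.

There is sufficient evidence at the 5% significance level to conclude that a linear relationship exists between x and y.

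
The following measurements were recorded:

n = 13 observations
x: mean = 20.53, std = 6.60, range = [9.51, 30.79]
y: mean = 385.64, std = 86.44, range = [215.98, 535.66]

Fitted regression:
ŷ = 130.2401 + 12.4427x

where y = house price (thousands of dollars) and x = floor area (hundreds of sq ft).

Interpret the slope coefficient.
An increase of one hundred sq ft in floor area is associated with a 12.4427 thousand dollars increase in predicted house price.

β₁ = 12.4427 is the change in predicted house price (thousand dollars) per additional hundred sq ft of floor area.

Interpretation:
- Floor area up by 1 hundred sq ft → predicted house price increases by 12.4427 thousand dollars
- This is a linear approximation: the same per-unit change is assumed across the whole observed x range

(β₀ = 130.2401 is the fitted value at x = 0 and is not part of the slope interpretation.)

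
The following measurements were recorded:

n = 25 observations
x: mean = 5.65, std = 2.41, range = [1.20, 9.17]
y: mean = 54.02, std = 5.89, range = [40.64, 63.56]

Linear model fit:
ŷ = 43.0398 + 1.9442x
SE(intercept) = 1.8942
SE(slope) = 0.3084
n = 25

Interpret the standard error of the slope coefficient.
SE(β̂₁) = 0.3084 is the estimated standard deviation of the slope estimate across repeated samples; relative to β̂₁ = 1.9442 that is 15.9%, a precise estimate.

What SE measures:
- The standard error quantifies the sampling variability of the coefficient estimate
- It is the estimated standard deviation of β̂₁ across hypothetical repeated samples of the same size
- Smaller SE → more precise estimate

Relative precision:
- SE / |β̂₁| = 0.3084 / 1.9442 = 15.9%
- Rule of thumb (under 20%: precise; 20% to under 50%: moderately precise; 50% or more: imprecise) → precise

Link to the t-test: t = β̂₁ / SE(β̂₁) = 1.9442 / 0.3084 = 6.3042, the statistic for H₀: β₁ = 0.

What drives SE(β̂₁): wider spread of x values → smaller SE.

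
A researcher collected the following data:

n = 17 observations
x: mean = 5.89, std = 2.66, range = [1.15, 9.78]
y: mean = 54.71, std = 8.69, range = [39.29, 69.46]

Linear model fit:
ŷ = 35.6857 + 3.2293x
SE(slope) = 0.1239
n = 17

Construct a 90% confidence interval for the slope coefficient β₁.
The 90% CI for β₁ is (3.0121, 3.4465)

Confidence interval for the slope:

The 90% CI for β₁ is: β̂₁ ± t*(α/2, n-2) × SE(β̂₁)

Step 1: Find critical t-value
- Confidence level = 0.9
- Degrees of freedom = n - 2 = 17 - 2 = 15
- t*(α/2, 15) = 1.7531

Step 2: Calculate margin of error
Margin = 1.7531 × 0.1239 = 0.2172

Step 3: Construct interval
CI = 3.2293 ± 0.2172
CI = (3.0121, 3.4465)

Interpretation: We are 90% confident that the true slope β₁ lies between 3.0121 and 3.4465.
Since 0 is outside the interval, a two-sided test at α = 0.10 would reject H₀: β₁ = 0.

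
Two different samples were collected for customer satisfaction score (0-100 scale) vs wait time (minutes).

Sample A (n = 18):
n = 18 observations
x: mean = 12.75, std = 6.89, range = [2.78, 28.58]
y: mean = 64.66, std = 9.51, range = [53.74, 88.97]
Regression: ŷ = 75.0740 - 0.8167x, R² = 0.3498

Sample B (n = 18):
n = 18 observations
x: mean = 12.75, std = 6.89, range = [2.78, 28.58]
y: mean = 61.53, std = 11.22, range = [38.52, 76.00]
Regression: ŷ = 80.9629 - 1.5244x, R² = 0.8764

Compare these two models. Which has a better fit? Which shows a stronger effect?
Model B has the better fit (R² = 0.8764 vs 0.3498). Model B shows the stronger effect (|β₁| = 1.5244 vs 0.8167).

Model Comparison:

Fit — compare R²:
- Model A: R² = 0.3498 → 34.98% of variance in satisfaction score explained
- Model B: R² = 0.8764 → 87.64% of variance in satisfaction score explained
- 0.8764 > 0.3498 → Model B has the better fit

Which has the larger per-minute effect? (|β₁|)
- Model A: β₁ = -0.8167 → predicted satisfaction score falls 0.8167 points per additional minute of wait time
- Model B: β₁ = -1.5244 → predicted satisfaction score falls 1.5244 points per additional minute of wait time
- |-0.8167| < |-1.5244| → Model B shows the stronger marginal effect

Notes:
- A steeper slope doesn't make a better model if the scatter around the line is large.
- A better fit (higher R²) doesn't necessarily mean a more important relationship.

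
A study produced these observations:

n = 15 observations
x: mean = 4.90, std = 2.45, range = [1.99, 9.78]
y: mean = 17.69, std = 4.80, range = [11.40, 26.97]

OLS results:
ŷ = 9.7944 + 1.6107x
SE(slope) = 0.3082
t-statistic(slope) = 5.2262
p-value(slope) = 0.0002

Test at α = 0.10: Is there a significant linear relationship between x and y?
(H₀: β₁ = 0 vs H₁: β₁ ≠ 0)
Since p-value = 0.0002 < α = 0.10, reject H₀ — the slope is significantly different from 0.

Hypothesis test for the slope coefficient:

H₀: β₁ = 0 (no linear relationship)
H₁: β₁ ≠ 0 (linear relationship exists)

Test statistic: t = β̂₁ / SE(β̂₁) = 1.6107 / 0.3082 = 5.2262

The p-value (0.0002) is the probability, under H₀, of a t-statistic at least as extreme as |t| = 5.2262 (two-sided, df = n − 2 = 13).

Decision rule: reject H₀ if p-value < α.
p-value = 0.0002 < α = 0.10 → reject H₀.

At α = 0.10 the data do provide convincing evidence of a nonzero slope.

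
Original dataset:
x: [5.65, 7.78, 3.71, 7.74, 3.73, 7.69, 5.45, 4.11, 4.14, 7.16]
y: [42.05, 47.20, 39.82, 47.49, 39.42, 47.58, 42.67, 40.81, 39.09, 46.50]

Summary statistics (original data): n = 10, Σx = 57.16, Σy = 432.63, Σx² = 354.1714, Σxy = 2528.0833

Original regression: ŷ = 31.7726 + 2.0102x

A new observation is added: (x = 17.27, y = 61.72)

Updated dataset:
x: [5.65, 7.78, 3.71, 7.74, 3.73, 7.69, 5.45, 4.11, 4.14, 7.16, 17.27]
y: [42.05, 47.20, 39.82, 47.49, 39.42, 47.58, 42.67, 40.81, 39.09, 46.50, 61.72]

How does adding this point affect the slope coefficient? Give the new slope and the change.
New slope β₁ = 1.6736 versus 2.0102 before: a change of -0.3366 (-16.7%).

x = 17.27 lies well outside the original x-range [3.71, 7.78] (x̄ ≈ 5.72), so this observation has high leverage and can move the slope substantially.

Step 1: Update the sums with the new point (n goes from 10 to 11)
Σx  = 57.16 + 17.27 = 74.43
Σy  = 432.63 + 61.72 = 494.35
Σx² = 354.1714 + 17.27² = 354.1714 + 298.2529 = 652.4243
Σxy = 2528.0833 + 17.27×61.72 = 2528.0833 + 1065.9044 = 3593.9877

Step 2: Recompute the slope with b₁ = (nΣxy − ΣxΣy) / (nΣx² − (Σx)²)
Numerator   = 11×3593.9877 − 74.43×494.35 = 39533.8647 − 36794.4705 = 2739.3942
Denominator = 11×652.4243 − 74.43² = 7176.6673 − 5539.8249 = 1636.8424
b₁(new) = 2739.3942 / 1636.8424 = 1.6736

(Same formula on the original sums: (10×2528.0833 − 57.16×432.63) / (10×354.1714 − 57.16²) = 551.7022 / 274.4484 = 2.0102, matching the given fit.)

Step 3: Change in slope
Δβ₁ = 1.6736 − 2.0102 = -0.3366
Relative change = -0.3366 / 2.0102 × 100% = -16.7%
→ the slope decreases when the point is added.

Because the point sits below the extension of the original line at a high-leverage x, it tilts the fit down.
In practice: check such a point for data-entry or measurement error.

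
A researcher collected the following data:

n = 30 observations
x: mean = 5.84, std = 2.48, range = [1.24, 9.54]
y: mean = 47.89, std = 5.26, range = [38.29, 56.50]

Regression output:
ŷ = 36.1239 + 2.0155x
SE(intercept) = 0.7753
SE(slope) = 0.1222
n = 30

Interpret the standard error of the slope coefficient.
The slope 2.0155 is pinned down to within about ±0.1222 (one SE) by these data — relative uncertainty 6.1%, i.e. precise.

What SE measures:
- The standard error quantifies the sampling variability of the coefficient estimate
- It is the estimated standard deviation of β̂₁ across hypothetical repeated samples of the same size
- Smaller SE → more precise estimate

Relative precision:
- SE / |β̂₁| = 0.1222 / 2.0155 = 6.1%
- Rule of thumb (under 20%: precise; 20% to under 50%: moderately precise; 50% or more: imprecise) → precise

Link to interval estimation: a confidence interval for β₁ is β̂₁ ± t* × 0.1222, so SE sets the half-width per unit of t*.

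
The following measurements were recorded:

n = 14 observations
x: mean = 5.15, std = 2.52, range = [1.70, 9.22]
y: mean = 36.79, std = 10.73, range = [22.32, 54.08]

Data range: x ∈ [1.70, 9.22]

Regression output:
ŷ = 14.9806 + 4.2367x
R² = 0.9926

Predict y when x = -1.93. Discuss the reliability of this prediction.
The equation gives ŷ = 6.8038; however x = -1.93 is 3.63 units below the observed range, so this extrapolated value should not be trusted.

Prediction calculation:
ŷ = 14.9806 + 4.2367 × (-1.93)
ŷ = 6.8038

Reliability:
- Data range: x ∈ [1.70, 9.22]
- Prediction point: x = -1.93 is 3.63 units below the observed range → this is EXTRAPOLATION, not interpolation

Why that matters here:
- Real relationships often flatten, saturate, or turn nonlinear at extremes
- The linear relationship may not hold outside the observed range

The R² = 0.9926 only validates the fit within [1.70, 9.22]; treat ŷ = 6.8038 with caution.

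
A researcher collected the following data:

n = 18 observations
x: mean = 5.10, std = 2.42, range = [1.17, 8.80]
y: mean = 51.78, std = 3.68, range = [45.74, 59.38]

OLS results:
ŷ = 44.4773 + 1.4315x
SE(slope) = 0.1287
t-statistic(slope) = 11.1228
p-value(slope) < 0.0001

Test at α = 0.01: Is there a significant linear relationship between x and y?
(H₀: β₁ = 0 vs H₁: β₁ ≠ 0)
Reject H₀: p-value < 0.0001 < α = 0.01. The linear relationship is significant at the 1% level.

Hypothesis test for the slope coefficient:

H₀: β₁ = 0 (no linear relationship)
H₁: β₁ ≠ 0 (linear relationship exists)

Test statistic: t = β̂₁ / SE(β̂₁) = 1.4315 / 0.1287 = 11.1228

With df = 16, the two-sided p-value for |t| = 11.1228 is <0.0001.

Decision rule: reject H₀ if p-value < α.
p-value < 0.0001 < α = 0.01 → reject H₀.

Conclusion: the linear association between x and y is significant at the 1% level.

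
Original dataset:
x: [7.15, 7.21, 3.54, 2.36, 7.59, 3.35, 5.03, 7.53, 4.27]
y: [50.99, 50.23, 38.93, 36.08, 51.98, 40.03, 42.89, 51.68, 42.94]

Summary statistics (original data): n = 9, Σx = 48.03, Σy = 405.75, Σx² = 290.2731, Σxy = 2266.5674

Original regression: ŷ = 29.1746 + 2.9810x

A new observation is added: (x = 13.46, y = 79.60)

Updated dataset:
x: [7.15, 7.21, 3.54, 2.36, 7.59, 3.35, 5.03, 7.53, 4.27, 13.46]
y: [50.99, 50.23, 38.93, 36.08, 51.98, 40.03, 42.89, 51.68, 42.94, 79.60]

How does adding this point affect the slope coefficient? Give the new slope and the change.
Adding the point moves β₁ from 2.9810 to 3.7878, i.e. it increases by 0.8068 (+27.1%).

x = 13.46 lies well outside the original x-range [2.36, 7.59] (x̄ ≈ 5.34), so this observation has high leverage and can move the slope substantially.

Step 1: Update the sums with the new point (n goes from 9 to 10)
Σx  = 48.03 + 13.46 = 61.49
Σy  = 405.75 + 79.60 = 485.35
Σx² = 290.2731 + 13.46² = 290.2731 + 181.1716 = 471.4447
Σxy = 2266.5674 + 13.46×79.60 = 2266.5674 + 1071.4160 = 3337.9834

Step 2: Recompute the slope with b₁ = (nΣxy − ΣxΣy) / (nΣx² − (Σx)²)
Numerator   = 10×3337.9834 − 61.49×485.35 = 33379.8340 − 29844.1715 = 3535.6625
Denominator = 10×471.4447 − 61.49² = 4714.4470 − 3781.0201 = 933.4269
b₁(new) = 3535.6625 / 933.4269 = 3.7878

(Same formula on the original sums: (9×2266.5674 − 48.03×405.75) / (9×290.2731 − 48.03²) = 910.9341 / 305.5770 = 2.9810, matching the given fit.)

Step 3: Change in slope
Δβ₁ = 3.7878 − 2.9810 = +0.8068
Relative change = +0.8068 / 2.9810 × 100% = +27.1%
→ the slope increases when the point is added.

Because the point sits above the extension of the original line at a high-leverage x, it tilts the fit up.
In practice: examine leverage (hᵢ) and Cook's distance rather than deleting it automatically.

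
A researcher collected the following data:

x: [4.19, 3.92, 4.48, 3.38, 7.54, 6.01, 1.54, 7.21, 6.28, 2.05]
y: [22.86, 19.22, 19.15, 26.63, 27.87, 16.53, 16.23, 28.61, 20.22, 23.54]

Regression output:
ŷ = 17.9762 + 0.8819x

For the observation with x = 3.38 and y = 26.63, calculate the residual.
Residual = 5.6730

The residual is the difference between the actual value and the predicted value:

Residual = y - ŷ

Step 1: Calculate predicted value
ŷ = 17.9762 + 0.8819 × 3.38
ŷ = 20.9570

Step 2: Calculate residual
Residual = 26.63 - 20.9570
Residual = 5.6730

Interpretation: the model underestimates the actual value by 5.6730 at this point (positive residual → observation lies above the fitted line).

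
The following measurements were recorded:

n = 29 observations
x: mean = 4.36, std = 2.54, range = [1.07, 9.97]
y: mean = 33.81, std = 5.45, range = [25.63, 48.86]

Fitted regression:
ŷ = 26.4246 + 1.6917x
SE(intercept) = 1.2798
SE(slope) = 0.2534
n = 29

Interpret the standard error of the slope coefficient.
SE(slope) = 0.2534 measures the uncertainty in the estimated slope. The coefficient is estimated precisely (SE/|β̂₁| = 15.0%).

SE(β̂₁) = s / √Sxx, where s is the residual standard deviation and Sxx = Σ(x − x̄)². It is the yardstick for how far β̂₁ = 1.6917 could plausibly be from the true slope.

Relative precision:
- SE / |β̂₁| = 0.2534 / 1.6917 = 15.0%
- Rule of thumb (under 20%: precise; 20% to under 50%: moderately precise; 50% or more: imprecise) → precise

Link to the t-test: t = β̂₁ / SE(β̂₁) = 1.6917 / 0.2534 = 6.6760, the statistic for H₀: β₁ = 0.

What drives SE(β̂₁): more residual scatter → larger SE; larger n (here n = 29) → smaller SE; wider spread of x values → smaller SE.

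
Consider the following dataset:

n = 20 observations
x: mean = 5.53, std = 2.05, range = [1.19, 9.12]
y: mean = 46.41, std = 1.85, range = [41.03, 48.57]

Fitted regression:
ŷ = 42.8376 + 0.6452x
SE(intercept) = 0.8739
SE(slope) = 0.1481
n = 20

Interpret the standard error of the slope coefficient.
SE(slope) = 0.1481 measures the uncertainty in the estimated slope. The coefficient is estimated with moderate precision (SE/|β̂₁| = 23.0%).

SE(β̂₁) = s / √Sxx, where s is the residual standard deviation and Sxx = Σ(x − x̄)². It is the yardstick for how far β̂₁ = 0.6452 could plausibly be from the true slope.

Relative precision:
- SE / |β̂₁| = 0.1481 / 0.6452 = 23.0%
- Rule of thumb (under 20%: precise; 20% to under 50%: moderately precise; 50% or more: imprecise) → moderately precise

Rough 95% range (±2 SE): 0.6452 ± 0.2962 → (0.3490, 0.9414).

What drives SE(β̂₁): wider spread of x values → smaller SE.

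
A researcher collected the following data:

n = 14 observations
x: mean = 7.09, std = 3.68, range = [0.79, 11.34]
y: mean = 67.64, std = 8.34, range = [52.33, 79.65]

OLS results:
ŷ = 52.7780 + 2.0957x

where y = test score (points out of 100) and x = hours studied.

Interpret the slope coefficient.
For each additional hour of study time, predicted test score increases by approximately 2.0957 points.

The slope coefficient β₁ = 2.0957 represents the marginal effect of study time on test score.

Interpretation:
- Study time up by 1 hour → predicted test score increases by 2.0957 points
- This is a linear approximation: the same per-unit change is assumed across the whole observed x range
- The slope describes association in these data, not necessarily a causal effect

(β₀ = 52.7780 is the fitted value at x = 0 and is not part of the slope interpretation.)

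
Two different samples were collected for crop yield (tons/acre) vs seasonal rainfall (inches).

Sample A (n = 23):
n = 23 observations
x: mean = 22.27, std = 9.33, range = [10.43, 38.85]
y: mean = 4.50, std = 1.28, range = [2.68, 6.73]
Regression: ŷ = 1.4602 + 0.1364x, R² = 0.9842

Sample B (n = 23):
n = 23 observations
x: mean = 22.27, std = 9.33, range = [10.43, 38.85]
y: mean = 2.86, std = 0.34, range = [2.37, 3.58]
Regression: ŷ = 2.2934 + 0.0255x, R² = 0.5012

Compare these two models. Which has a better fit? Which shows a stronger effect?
Model A has the better fit (R² = 0.9842 vs 0.5012). Model A shows the stronger effect (|β₁| = 0.1364 vs 0.0255).

Model Comparison:

Fit — compare R²:
- Model A: R² = 0.9842 → 98.42% of variance in crop yield explained
- Model B: R² = 0.5012 → 50.12% of variance in crop yield explained
- 0.9842 > 0.5012 → Model A has the better fit

Strength of effect — compare |β₁|:
- Model A: β₁ = 0.1364 → predicted crop yield rises 0.1364 tons/acre per additional inch of rainfall
- Model B: β₁ = 0.0255 → predicted crop yield rises 0.0255 tons/acre per additional inch of rainfall
- |0.1364| > |0.0255| → Model A shows the stronger marginal effect

Notes:
- The two samples could reflect different populations, time periods, or measurement quality.
- A steeper slope doesn't make a better model if the scatter around the line is large.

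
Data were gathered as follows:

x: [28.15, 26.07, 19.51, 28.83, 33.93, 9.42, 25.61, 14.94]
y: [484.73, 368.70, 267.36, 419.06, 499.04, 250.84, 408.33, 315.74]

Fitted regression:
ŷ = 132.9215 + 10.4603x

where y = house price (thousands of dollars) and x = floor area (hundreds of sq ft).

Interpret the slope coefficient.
On average, house price is about 10.4603 thousand dollars higher for every extra hundred sq ft of floor area.

β₁ = 10.4603 is the change in predicted house price (thousand dollars) per additional hundred sq ft of floor area.

Interpretation:
- Floor area up by 1 hundred sq ft → predicted house price increases by 10.4603 thousand dollars
- The effect is assumed constant over the observed range of x (linearity)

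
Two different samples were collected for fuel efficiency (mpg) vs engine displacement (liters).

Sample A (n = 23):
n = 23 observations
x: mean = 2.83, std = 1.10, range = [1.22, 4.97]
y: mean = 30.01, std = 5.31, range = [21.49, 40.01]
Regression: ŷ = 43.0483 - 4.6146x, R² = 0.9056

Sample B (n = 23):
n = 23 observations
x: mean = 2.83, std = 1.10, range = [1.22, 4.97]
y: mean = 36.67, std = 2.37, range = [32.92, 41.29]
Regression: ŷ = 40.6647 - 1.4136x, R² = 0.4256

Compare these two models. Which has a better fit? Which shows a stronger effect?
Model A has the better fit (R² = 0.9056 vs 0.4256). Model A shows the stronger effect (|β₁| = 4.6146 vs 1.4136).

Model Comparison:

Goodness of fit (R²):
- Model A: R² = 0.9056 → 90.56% of variance in fuel efficiency explained
- Model B: R² = 0.4256 → 42.56% of variance in fuel efficiency explained
- 0.9056 > 0.4256 → Model A has the better fit

Strength of effect — compare |β₁|:
- Model A: β₁ = -4.6146 → predicted fuel efficiency falls 4.6146 mpg per additional liter of engine displacement
- Model B: β₁ = -1.4136 → predicted fuel efficiency falls 1.4136 mpg per additional liter of engine displacement
- |-4.6146| > |-1.4136| → Model A shows the stronger marginal effect

Notes:
- A steeper slope doesn't make a better model if the scatter around the line is large.
- The two samples could reflect different populations, time periods, or measurement quality.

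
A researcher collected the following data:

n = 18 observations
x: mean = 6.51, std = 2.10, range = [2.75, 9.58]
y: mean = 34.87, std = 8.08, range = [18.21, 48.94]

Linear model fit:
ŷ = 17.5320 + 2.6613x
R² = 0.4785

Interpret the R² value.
The model explains 47.85% of the variance in y (R² = 0.4785), leaving 52.15% unexplained; the fit is moderate.

The coefficient of determination R² is the fraction of the total variation in y that the fitted line accounts for.

Here R² = 0.4785:
- Explained: 47.85% of the variation in y
- Unexplained (residual): 100% − 47.85% = 52.15%
- Rule of thumb (below 0.3 weak; 0.3 to below 0.7 moderate; 0.7 and above strong) → moderate

Calculation: R² = 1 − (SS_res / SS_tot), where SS_res is the sum of squared residuals and SS_tot the total sum of squares.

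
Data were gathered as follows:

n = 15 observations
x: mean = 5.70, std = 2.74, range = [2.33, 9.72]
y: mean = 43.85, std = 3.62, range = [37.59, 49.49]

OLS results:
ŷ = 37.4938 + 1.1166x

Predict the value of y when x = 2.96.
ŷ = 40.7989

x = 2.96 lies inside the observed range [2.33, 9.72], so the fitted equation applies directly:

ŷ = 37.4938 + 1.1166 × 2.96
ŷ = 37.4938 + 3.3051
ŷ = 40.7989

This is a point prediction; actual observations scatter around it by roughly the residual standard deviation.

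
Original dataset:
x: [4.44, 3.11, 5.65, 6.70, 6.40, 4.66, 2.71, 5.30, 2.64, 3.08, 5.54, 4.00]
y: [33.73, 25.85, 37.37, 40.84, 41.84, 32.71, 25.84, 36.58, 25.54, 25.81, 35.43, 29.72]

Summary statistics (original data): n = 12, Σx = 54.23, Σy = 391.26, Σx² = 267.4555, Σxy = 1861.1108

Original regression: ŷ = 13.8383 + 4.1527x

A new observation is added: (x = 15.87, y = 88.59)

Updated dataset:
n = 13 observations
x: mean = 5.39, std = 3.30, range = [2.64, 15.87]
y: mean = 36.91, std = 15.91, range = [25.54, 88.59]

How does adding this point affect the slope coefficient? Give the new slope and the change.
The slope changes from 4.1527 to 4.8088 (change of +0.6561, or +15.8%).

The new point has HIGH LEVERAGE: x = 15.87 is far from the original mean x̄ = 54.23/12 ≈ 4.52 (original range [2.64, 6.70]).

Step 1: Update the sums with the new point (n goes from 12 to 13)
Σx  = 54.23 + 15.87 = 70.10
Σy  = 391.26 + 88.59 = 479.85
Σx² = 267.4555 + 15.87² = 267.4555 + 251.8569 = 519.3124
Σxy = 1861.1108 + 15.87×88.59 = 1861.1108 + 1405.9233 = 3267.0341

Step 2: Recompute the slope with b₁ = (nΣxy − ΣxΣy) / (nΣx² − (Σx)²)
Numerator   = 13×3267.0341 − 70.10×479.85 = 42471.4433 − 33637.4850 = 8833.9583
Denominator = 13×519.3124 − 70.10² = 6751.0612 − 4914.0100 = 1837.0512
b₁(new) = 8833.9583 / 1837.0512 = 4.8088

(Same formula on the original sums: (12×1861.1108 − 54.23×391.26) / (12×267.4555 − 54.23²) = 1115.2998 / 268.5731 = 4.1527, matching the given fit.)

Step 3: Change in slope
Δβ₁ = 4.8088 − 4.1527 = +0.6561
Relative change = +0.6561 / 4.1527 × 100% = +15.8%
→ the slope increases when the point is added.

A high-leverage point only changes the slope if it is off the original line; here y = 88.59 is above the original trend, so the slope increases.
In practice: investigate whether it comes from the same population as the rest of the sample; refit with and without it and report both if conclusions differ.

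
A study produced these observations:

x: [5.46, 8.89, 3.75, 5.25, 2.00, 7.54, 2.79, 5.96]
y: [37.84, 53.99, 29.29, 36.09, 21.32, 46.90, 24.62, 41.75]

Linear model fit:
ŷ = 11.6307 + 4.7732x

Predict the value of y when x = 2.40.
ŷ = 23.0864

Plug x = 2.40 into the fitted line:

ŷ = 11.6307 + 4.7732 × 2.40
ŷ = 11.6307 + 11.4557
ŷ = 23.0864

This is the fitted mean response at that x — an individual observation would come with a wider prediction interval.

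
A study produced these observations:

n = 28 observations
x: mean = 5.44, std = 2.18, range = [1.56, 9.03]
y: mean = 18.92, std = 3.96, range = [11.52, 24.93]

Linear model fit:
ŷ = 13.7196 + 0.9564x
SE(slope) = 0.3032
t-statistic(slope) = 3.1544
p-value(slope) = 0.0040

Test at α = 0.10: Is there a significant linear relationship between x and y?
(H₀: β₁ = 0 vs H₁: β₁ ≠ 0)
Since p-value = 0.0040 < α = 0.10, reject H₀ — the slope is significantly different from 0.

Hypothesis test for the slope coefficient:

H₀: β₁ = 0 (no linear relationship)
H₁: β₁ ≠ 0 (linear relationship exists)

Test statistic: t = β̂₁ / SE(β̂₁) = 0.9564 / 0.3032 = 3.1544

The p-value (0.0040) is the probability, under H₀, of a t-statistic at least as extreme as |t| = 3.1544 (two-sided, df = n − 2 = 26).

Decision rule: reject H₀ if p-value < α.
p-value = 0.0040 < α = 0.10 → reject H₀.

Conclusion: the linear association between x and y is significant at the 10% level.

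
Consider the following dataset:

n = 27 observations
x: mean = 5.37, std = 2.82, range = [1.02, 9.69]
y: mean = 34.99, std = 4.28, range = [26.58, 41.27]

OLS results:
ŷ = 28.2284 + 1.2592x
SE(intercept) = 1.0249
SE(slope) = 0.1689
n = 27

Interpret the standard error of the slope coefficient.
SE(β̂₁) = 0.1689 is the estimated standard deviation of the slope estimate across repeated samples; relative to β̂₁ = 1.2592 that is 13.4%, a precise estimate.

SE(β̂₁) = s / √Sxx, where s is the residual standard deviation and Sxx = Σ(x − x̄)². It is the yardstick for how far β̂₁ = 1.2592 could plausibly be from the true slope.

Relative precision:
- SE / |β̂₁| = 0.1689 / 1.2592 = 13.4%
- Rule of thumb (under 20%: precise; 20% to under 50%: moderately precise; 50% or more: imprecise) → precise

Link to interval estimation: a confidence interval for β₁ is β̂₁ ± t* × 0.1689, so SE sets the half-width per unit of t*.

What drives SE(β̂₁): more residual scatter → larger SE; wider spread of x values → smaller SE.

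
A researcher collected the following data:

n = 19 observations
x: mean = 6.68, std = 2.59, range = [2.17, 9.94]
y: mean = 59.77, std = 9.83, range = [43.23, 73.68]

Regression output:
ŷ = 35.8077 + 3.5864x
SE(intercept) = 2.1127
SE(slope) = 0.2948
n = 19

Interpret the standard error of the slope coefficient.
SE(slope) = 0.2948 measures the uncertainty in the estimated slope. The coefficient is estimated precisely (SE/|β̂₁| = 8.2%).

What SE measures:
- The standard error quantifies the sampling variability of the coefficient estimate
- It is the estimated standard deviation of β̂₁ across hypothetical repeated samples of the same size
- Smaller SE → more precise estimate

Relative precision:
- SE / |β̂₁| = 0.2948 / 3.5864 = 8.2%
- Rule of thumb (under 20%: precise; 20% to under 50%: moderately precise; 50% or more: imprecise) → precise

Link to the t-test: t = β̂₁ / SE(β̂₁) = 3.5864 / 0.2948 = 12.1655, the statistic for H₀: β₁ = 0.

What drives SE(β̂₁): more residual scatter → larger SE; larger n (here n = 19) → smaller SE.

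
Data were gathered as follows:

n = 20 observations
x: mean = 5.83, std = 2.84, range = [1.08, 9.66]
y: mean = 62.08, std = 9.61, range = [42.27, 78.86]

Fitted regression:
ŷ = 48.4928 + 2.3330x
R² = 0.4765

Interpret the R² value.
About 47.65% of the variability in y is accounted for by the regression on x (R² = 0.4765) — a moderate linear fit.

The coefficient of determination R² is the fraction of the total variation in y that the fitted line accounts for.

Here R² = 0.4765:
- Explained: 47.65% of the variation in y
- Unexplained (residual): 100% − 47.65% = 52.35%
- Rule of thumb (below 0.3 weak; 0.3 to below 0.7 moderate; 0.7 and above strong) → moderate

Equivalently, for simple linear regression R² = r², so |r| = √0.4765 ≈ 0.6903.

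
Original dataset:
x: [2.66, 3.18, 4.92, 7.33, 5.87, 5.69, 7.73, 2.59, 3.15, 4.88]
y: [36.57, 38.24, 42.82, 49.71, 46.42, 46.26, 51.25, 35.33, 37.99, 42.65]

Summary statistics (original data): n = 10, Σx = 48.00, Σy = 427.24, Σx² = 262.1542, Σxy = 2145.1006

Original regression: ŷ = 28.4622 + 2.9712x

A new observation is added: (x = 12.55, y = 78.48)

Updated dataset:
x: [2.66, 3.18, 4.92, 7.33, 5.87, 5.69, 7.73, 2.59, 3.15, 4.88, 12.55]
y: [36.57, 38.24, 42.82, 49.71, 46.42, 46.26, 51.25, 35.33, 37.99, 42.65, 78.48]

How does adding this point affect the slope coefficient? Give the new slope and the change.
The slope changes from 2.9712 to 4.0097 (change of +1.0385, or +35.0%).

The new point has HIGH LEVERAGE: x = 12.55 is far from the original mean x̄ = 48.00/10 ≈ 4.80 (original range [2.59, 7.73]).

Step 1: Update the sums with the new point (n goes from 10 to 11)
Σx  = 48.00 + 12.55 = 60.55
Σy  = 427.24 + 78.48 = 505.72
Σx² = 262.1542 + 12.55² = 262.1542 + 157.5025 = 419.6567
Σxy = 2145.1006 + 12.55×78.48 = 2145.1006 + 984.9240 = 3130.0246

Step 2: Recompute the slope with b₁ = (nΣxy − ΣxΣy) / (nΣx² − (Σx)²)
Numerator   = 11×3130.0246 − 60.55×505.72 = 34430.2706 − 30621.3460 = 3808.9246
Denominator = 11×419.6567 − 60.55² = 4616.2237 − 3666.3025 = 949.9212
b₁(new) = 3808.9246 / 949.9212 = 4.0097

(Same formula on the original sums: (10×2145.1006 − 48.00×427.24) / (10×262.1542 − 48.00²) = 943.4860 / 317.5420 = 2.9712, matching the given fit.)

Step 3: Change in slope
Δβ₁ = 4.0097 − 2.9712 = +1.0385
Relative change = +1.0385 / 2.9712 × 100% = +35.0%
→ the slope increases when the point is added.

Because the point sits above the extension of the original line at a high-leverage x, it tilts the fit up.
In practice: check such a point for data-entry or measurement error.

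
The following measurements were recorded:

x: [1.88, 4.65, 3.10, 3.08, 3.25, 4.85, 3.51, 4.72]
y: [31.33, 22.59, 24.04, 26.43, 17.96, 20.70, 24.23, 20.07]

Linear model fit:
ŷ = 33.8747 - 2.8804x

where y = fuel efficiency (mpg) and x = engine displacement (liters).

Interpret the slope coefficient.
An increase of one liter in engine displacement is associated with a 2.8804 mpg decrease in predicted fuel efficiency.

The slope β₁ = -2.8804 gives the rate at which the fitted fuel efficiency changes with engine displacement.

Interpretation:
- Engine displacement up by 1 liter → predicted fuel efficiency decreases by 2.8804 mpg
- This is a linear approximation: the same per-unit change is assumed across the whole observed x range

(β₀ = 33.8747 is the fitted value at x = 0 and is not part of the slope interpretation.)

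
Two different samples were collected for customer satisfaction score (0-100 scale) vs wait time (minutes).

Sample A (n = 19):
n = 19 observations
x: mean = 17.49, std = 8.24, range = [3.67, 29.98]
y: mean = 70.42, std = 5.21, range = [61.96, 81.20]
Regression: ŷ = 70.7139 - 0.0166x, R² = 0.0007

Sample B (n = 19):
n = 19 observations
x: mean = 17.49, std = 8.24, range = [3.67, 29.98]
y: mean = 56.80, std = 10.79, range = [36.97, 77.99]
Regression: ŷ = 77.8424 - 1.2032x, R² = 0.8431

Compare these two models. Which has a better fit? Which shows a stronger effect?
Model B has the better fit (R² = 0.8431 vs 0.0007). Model B shows the stronger effect (|β₁| = 1.2032 vs 0.0166).

Model Comparison:

Goodness of fit (R²):
- Model A: R² = 0.0007 → 0.07% of variance in satisfaction score explained
- Model B: R² = 0.8431 → 84.31% of variance in satisfaction score explained
- 0.8431 > 0.0007 → Model B has the better fit

Which has the larger per-minute effect? (|β₁|)
- Model A: β₁ = -0.0166 → predicted satisfaction score falls 0.0166 points per additional minute of wait time
- Model B: β₁ = -1.2032 → predicted satisfaction score falls 1.2032 points per additional minute of wait time
- |-0.0166| < |-1.2032| → Model B shows the stronger marginal effect

Notes:
- A better fit (higher R²) doesn't necessarily mean a more important relationship.
- A steeper slope doesn't make a better model if the scatter around the line is large.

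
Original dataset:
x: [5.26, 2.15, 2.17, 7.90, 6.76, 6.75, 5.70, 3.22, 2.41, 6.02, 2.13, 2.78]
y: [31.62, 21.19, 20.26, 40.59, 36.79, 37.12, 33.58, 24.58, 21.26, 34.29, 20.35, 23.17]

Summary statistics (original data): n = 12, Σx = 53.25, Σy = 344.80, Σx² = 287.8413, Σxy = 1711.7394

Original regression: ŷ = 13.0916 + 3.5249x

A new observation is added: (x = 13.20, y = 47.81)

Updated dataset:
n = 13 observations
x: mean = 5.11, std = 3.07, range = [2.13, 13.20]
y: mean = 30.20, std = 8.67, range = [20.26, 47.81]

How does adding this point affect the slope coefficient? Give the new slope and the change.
The slope changes from 3.5249 to 2.7446 (change of -0.7803, or -22.1%).

x = 13.20 lies well outside the original x-range [2.13, 7.90] (x̄ ≈ 4.44), so this observation has high leverage and can move the slope substantially.

Step 1: Update the sums with the new point (n goes from 12 to 13)
Σx  = 53.25 + 13.20 = 66.45
Σy  = 344.80 + 47.81 = 392.61
Σx² = 287.8413 + 13.20² = 287.8413 + 174.2400 = 462.0813
Σxy = 1711.7394 + 13.20×47.81 = 1711.7394 + 631.0920 = 2342.8314

Step 2: Recompute the slope with b₁ = (nΣxy − ΣxΣy) / (nΣx² − (Σx)²)
Numerator   = 13×2342.8314 − 66.45×392.61 = 30456.8082 − 26088.9345 = 4367.8737
Denominator = 13×462.0813 − 66.45² = 6007.0569 − 4415.6025 = 1591.4544
b₁(new) = 4367.8737 / 1591.4544 = 2.7446

(Same formula on the original sums: (12×1711.7394 − 53.25×344.80) / (12×287.8413 − 53.25²) = 2180.2728 / 618.5331 = 3.5249, matching the given fit.)

Step 3: Change in slope
Δβ₁ = 2.7446 − 3.5249 = -0.7803
Relative change = -0.7803 / 3.5249 × 100% = -22.1%
→ the slope decreases when the point is added.

A high-leverage point only changes the slope if it is off the original line; here y = 47.81 is below the original trend, so the slope decreases.
In practice: check such a point for data-entry or measurement error.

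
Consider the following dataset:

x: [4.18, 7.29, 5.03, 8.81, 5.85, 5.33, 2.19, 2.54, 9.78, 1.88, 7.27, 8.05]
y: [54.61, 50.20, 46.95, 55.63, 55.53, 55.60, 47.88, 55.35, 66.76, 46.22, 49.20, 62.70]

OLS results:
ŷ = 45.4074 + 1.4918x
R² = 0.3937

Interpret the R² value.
The model explains 39.37% of the variance in y (R² = 0.3937), leaving 60.63% unexplained; the fit is moderate.

The coefficient of determination R² is the fraction of the total variation in y that the fitted line accounts for.

Here R² = 0.3937:
- Explained: 39.37% of the variation in y
- Unexplained (residual): 100% − 39.37% = 60.63%
- Rule of thumb (below 0.3 weak; 0.3 to below 0.7 moderate; 0.7 and above strong) → moderate

Note: R² never decreases when predictors are added, so it should not be used alone to compare models of different size.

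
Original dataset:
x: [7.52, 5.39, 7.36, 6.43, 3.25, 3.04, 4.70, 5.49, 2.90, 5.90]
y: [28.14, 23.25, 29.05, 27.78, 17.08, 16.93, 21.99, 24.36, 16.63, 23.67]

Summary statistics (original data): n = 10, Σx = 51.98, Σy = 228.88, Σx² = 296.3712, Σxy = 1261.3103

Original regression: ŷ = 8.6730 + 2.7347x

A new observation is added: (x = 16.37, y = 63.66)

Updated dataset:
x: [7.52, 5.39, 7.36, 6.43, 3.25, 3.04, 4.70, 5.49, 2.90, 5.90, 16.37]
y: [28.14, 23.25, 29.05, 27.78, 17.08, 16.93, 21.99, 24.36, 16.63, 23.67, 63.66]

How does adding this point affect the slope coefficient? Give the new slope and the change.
New slope β₁ = 3.4780 versus 2.7347 before: a change of +0.7433 (+27.2%).

The new point has HIGH LEVERAGE: x = 16.37 is far from the original mean x̄ = 51.98/10 ≈ 5.20 (original range [2.90, 7.52]).

Step 1: Update the sums with the new point (n goes from 10 to 11)
Σx  = 51.98 + 16.37 = 68.35
Σy  = 228.88 + 63.66 = 292.54
Σx² = 296.3712 + 16.37² = 296.3712 + 267.9769 = 564.3481
Σxy = 1261.3103 + 16.37×63.66 = 1261.3103 + 1042.1142 = 2303.4245

Step 2: Recompute the slope with b₁ = (nΣxy − ΣxΣy) / (nΣx² − (Σx)²)
Numerator   = 11×2303.4245 − 68.35×292.54 = 25337.6695 − 19995.1090 = 5342.5605
Denominator = 11×564.3481 − 68.35² = 6207.8291 − 4671.7225 = 1536.1066
b₁(new) = 5342.5605 / 1536.1066 = 3.4780

(Same formula on the original sums: (10×1261.3103 − 51.98×228.88) / (10×296.3712 − 51.98²) = 715.9206 / 261.7916 = 2.7347, matching the given fit.)

Step 3: Change in slope
Δβ₁ = 3.4780 − 2.7347 = +0.7433
Relative change = +0.7433 / 2.7347 × 100% = +27.2%
→ the slope increases when the point is added.

A high-leverage point only changes the slope if it is off the original line; here y = 63.66 is above the original trend, so the slope increases.
In practice: check such a point for data-entry or measurement error; investigate whether it comes from the same population as the rest of the sample.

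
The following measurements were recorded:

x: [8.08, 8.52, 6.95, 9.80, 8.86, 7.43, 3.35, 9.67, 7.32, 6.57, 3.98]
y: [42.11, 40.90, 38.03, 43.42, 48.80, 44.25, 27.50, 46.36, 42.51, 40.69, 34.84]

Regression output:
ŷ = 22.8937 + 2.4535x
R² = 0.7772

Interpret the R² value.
R² = 0.7772 means 77.72% of the variation in y is explained by the linear relationship with x. This indicates a strong fit.

R² (coefficient of determination) measures the proportion of variance in y explained by the regression model.

Here R² = 0.7772:
- Explained: 77.72% of the variation in y
- Unexplained (residual): 100% − 77.72% = 22.28%
- Rule of thumb (below 0.3 weak; 0.3 to below 0.7 moderate; 0.7 and above strong) → strong

Equivalently, for simple linear regression R² = r², so |r| = √0.7772 ≈ 0.8816.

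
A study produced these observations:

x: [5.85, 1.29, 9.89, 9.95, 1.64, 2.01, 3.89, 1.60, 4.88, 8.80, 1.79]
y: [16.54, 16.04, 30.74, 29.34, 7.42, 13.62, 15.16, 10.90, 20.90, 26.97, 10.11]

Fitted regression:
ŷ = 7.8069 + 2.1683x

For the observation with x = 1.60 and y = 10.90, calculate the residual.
Residual = -0.3762

The residual is the difference between the actual value and the predicted value:

Residual = y - ŷ

Step 1: Calculate predicted value
ŷ = 7.8069 + 2.1683 × 1.60
ŷ = 11.2762

Step 2: Calculate residual
Residual = 10.90 - 11.2762
Residual = -0.3762

The residual is negative, so the observed y = 10.90 sits below the regression line (the line overestimates it by 0.3762).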